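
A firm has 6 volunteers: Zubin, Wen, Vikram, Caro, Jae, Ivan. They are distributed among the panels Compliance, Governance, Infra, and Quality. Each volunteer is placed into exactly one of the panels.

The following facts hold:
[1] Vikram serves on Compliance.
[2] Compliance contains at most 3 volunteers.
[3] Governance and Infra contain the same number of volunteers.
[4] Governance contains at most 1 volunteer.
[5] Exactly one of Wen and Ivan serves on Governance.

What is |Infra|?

1

From (1): Vikram ∈ Compliance.
Suppose Zubin ∈ Governance: no assignment then satisfies all the clues, so Zubin ∉ Governance.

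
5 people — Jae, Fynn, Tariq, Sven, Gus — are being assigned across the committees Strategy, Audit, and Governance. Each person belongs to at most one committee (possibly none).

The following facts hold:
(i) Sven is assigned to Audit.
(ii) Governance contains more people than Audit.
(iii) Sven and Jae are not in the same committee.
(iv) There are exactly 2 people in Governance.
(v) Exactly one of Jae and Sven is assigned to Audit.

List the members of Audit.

Audit = {Sven}

From (i): Sven ∈ Audit.
(iii): Jae ∉ Audit.
Suppose Fynn ∈ Audit: no assignment then satisfies all the clues, so Fynn ∉ Audit.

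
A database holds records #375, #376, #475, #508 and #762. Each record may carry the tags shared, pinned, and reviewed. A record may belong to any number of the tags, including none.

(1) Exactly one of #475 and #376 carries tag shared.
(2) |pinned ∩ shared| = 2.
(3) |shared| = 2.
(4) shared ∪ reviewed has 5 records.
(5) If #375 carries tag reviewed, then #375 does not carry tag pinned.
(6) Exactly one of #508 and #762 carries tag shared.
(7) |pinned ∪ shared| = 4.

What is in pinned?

pinned = {#376, #475, #508, #762}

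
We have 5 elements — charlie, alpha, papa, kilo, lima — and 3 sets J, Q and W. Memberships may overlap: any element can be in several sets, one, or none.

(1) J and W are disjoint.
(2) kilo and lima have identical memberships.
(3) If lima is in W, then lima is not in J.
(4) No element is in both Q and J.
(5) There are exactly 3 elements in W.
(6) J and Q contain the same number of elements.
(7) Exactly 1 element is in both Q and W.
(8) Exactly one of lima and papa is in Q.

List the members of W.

W = {kilo, lima, papa}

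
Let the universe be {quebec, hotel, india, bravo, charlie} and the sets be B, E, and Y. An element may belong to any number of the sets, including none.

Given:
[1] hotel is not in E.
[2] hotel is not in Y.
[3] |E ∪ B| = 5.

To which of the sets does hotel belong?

hotel: B

From (1): hotel ∉ E.
From (2): hotel ∉ Y.
Suppose hotel ∉ B: no assignment then satisfies all the clues, so hotel ∈ B.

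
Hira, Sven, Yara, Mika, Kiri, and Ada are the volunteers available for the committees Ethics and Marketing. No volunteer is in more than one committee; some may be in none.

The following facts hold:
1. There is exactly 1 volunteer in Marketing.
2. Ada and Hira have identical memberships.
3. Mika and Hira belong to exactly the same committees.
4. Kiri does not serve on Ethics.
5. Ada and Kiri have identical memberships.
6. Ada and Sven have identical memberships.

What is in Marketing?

Marketing = {Yara}

From (4): Kiri ∉ Ethics.
(5): Ada matches Kiri: Ada ∉ Ethics.
(6): Sven matches Ada: Sven ∉ Ethics.
(2): Hira matches Ada: Hira ∉ Ethics.
(3): Mika matches Hira: Mika ∉ Ethics.
Suppose Hira ∈ Marketing: no assignment then satisfies all the clues, so Hira ∉ Marketing.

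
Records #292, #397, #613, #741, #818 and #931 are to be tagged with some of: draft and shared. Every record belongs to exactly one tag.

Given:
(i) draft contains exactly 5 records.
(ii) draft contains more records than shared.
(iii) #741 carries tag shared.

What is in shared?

From (iii): #741 ∈ shared.
(i): only 5 candidates remain for draft, so all are in.

shared = {#741}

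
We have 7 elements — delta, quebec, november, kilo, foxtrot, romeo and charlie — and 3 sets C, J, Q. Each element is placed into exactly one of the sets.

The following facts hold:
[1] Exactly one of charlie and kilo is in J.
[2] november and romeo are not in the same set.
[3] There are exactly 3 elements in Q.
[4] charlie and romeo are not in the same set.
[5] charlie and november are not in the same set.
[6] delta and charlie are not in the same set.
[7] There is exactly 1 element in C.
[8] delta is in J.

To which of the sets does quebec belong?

quebec: Q

From (8): delta ∈ J.
(6): charlie ∉ J.
(1) (exactly one): kilo ∈ J.
Suppose quebec ∈ C: no assignment then satisfies all the clues, so quebec ∉ C.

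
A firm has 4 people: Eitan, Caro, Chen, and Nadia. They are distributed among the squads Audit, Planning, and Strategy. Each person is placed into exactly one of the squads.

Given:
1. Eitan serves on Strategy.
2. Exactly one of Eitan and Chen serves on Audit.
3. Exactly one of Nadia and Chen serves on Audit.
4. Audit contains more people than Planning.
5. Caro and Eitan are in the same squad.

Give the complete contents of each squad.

Audit = {Chen}; Planning = {}; Strategy = {Caro, Eitan, Nadia}

From (1): Eitan ∈ Strategy.
(2) (exactly one): Chen ∈ Audit.
(3) (exactly one): Nadia ∉ Audit.
(5): Caro matches Eitan: Caro ∉ Audit.
(5): Caro matches Eitan: Caro ∉ Planning.
(5): Caro matches Eitan: Caro ∈ Strategy.
Suppose Nadia ∈ Planning: no assignment then satisfies all the clues, so Nadia ∉ Planning.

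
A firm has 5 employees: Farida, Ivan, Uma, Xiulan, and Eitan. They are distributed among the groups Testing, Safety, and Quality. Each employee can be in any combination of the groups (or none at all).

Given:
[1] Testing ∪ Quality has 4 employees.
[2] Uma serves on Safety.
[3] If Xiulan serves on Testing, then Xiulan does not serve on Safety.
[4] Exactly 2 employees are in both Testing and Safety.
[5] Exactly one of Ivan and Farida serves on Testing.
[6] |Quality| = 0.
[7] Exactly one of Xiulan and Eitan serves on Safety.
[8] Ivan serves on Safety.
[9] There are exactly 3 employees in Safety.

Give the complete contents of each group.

From (2): Uma ∈ Safety.
From (8): Ivan ∈ Safety.
(6): Quality already has 0, so the rest are out.
Suppose Farida ∉ Testing: no assignment then satisfies all the clues, so Farida ∈ Testing.

Testing = {Eitan, Farida, Uma, Xiulan}; Safety = {Eitan, Ivan, Uma}; Quality = {}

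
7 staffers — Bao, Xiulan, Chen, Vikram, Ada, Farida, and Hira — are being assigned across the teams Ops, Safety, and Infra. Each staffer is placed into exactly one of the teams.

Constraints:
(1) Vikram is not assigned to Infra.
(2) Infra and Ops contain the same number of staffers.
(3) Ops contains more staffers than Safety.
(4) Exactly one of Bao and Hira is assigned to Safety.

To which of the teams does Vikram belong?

From (1): Vikram ∉ Infra.
Suppose Vikram ∉ Ops: no assignment then satisfies all the clues, so Vikram ∈ Ops.

Vikram: Ops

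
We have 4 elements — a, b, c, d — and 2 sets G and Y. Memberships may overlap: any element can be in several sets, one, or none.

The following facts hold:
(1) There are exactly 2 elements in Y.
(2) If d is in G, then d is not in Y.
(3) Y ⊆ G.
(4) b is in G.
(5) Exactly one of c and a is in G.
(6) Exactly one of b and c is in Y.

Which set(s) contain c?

c: none

From (4): b ∈ G.
Suppose c ∈ G: no assignment then satisfies all the clues, so c ∉ G.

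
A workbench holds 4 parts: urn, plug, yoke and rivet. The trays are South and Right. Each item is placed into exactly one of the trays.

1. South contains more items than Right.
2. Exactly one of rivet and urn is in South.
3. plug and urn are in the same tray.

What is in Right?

Right = {rivet}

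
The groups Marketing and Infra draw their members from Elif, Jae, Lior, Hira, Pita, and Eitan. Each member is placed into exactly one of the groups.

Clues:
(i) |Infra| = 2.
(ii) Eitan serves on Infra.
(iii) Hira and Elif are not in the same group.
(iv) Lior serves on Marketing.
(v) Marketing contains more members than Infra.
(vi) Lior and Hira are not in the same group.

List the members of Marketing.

Marketing = {Elif, Jae, Lior, Pita}

From (ii): Eitan ∈ Infra.
From (iv): Lior ∈ Marketing.
(vi): Hira ∉ Marketing.
Only one group left: Hira ∈ Infra.
(i): Infra already has 2, so the rest are out.
Only one group left: Elif ∈ Marketing.
Only one group left: Jae ∈ Marketing.
Only one group left: Pita ∈ Marketing.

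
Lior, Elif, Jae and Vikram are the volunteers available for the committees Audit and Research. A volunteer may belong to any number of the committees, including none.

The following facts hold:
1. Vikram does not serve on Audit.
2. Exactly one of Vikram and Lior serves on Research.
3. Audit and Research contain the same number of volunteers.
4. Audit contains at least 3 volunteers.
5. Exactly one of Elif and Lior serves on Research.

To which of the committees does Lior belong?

Lior: Audit

From (1): Vikram ∉ Audit.
(4): only 3 candidates remain for Audit, so all are in.
Suppose Lior ∈ Research: no assignment then satisfies all the clues, so Lior ∉ Research.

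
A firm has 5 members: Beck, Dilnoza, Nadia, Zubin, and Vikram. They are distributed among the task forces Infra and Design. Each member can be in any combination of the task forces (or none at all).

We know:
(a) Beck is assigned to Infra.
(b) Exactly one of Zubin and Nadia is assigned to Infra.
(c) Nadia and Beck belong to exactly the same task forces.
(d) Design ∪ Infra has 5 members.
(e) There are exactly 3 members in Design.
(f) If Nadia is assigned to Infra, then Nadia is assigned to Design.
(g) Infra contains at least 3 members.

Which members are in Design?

Design = {Beck, Nadia, Zubin}

From (a): Beck ∈ Infra.
(c): Nadia matches Beck: Nadia ∈ Infra.
(f): Nadia ∈ Design.
(b) (exactly one): Zubin ∉ Infra.
(c): Beck matches Nadia: Beck ∈ Design.
Suppose Dilnoza ∈ Design: no assignment then satisfies all the clues, so Dilnoza ∉ Design.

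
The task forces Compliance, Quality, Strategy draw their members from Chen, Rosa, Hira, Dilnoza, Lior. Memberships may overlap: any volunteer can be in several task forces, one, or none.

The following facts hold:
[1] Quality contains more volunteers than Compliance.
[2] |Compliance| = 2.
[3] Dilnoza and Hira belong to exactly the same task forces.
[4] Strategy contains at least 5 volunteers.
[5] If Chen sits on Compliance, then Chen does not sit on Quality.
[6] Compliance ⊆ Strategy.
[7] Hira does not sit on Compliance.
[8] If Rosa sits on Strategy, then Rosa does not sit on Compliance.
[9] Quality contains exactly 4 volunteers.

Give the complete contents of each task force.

Compliance = {Chen, Lior}; Quality = {Dilnoza, Hira, Lior, Rosa}; Strategy = {Chen, Dilnoza, Hira, Lior, Rosa}

From (7): Hira ∉ Compliance.
(3): Dilnoza matches Hira: Dilnoza ∉ Compliance.
(4): only 5 candidates remain for Strategy, so all are in.
(8): Rosa ∉ Compliance.
(2): only 2 candidates remain for Compliance, so all are in.
(5): Chen ∉ Quality.
(9): only 4 candidates remain for Quality, so all are in.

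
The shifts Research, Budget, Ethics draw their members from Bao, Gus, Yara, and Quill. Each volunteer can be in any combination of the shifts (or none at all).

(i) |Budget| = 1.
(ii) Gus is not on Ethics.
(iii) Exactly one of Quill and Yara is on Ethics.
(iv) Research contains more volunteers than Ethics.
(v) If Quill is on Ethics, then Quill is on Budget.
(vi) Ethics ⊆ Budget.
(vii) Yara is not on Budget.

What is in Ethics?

Ethics = {Quill}

From (ii): Gus ∉ Ethics.
From (vii): Yara ∉ Budget.
(vi) contrapositive: Yara ∉ Ethics.
(iii) (exactly one): Quill ∈ Ethics.
(v): Quill ∈ Budget.
(i): Budget already has 1, so the rest are out.
(vi) contrapositive: Bao ∉ Ethics.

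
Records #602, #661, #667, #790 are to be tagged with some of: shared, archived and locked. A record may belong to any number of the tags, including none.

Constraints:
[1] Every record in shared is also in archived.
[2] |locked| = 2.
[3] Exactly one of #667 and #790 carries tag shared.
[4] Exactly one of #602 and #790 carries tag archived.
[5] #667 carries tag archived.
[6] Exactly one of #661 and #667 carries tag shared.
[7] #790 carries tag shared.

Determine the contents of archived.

From (5): #667 ∈ archived.
From (7): #790 ∈ shared.
(1) with #790 ∈ shared: #790 ∈ archived.
(3) (exactly one): #667 ∉ shared.
(4) (exactly one): #602 ∉ archived.
(6) (exactly one): #661 ∈ shared.
(1) contrapositive: #602 ∉ shared.
(1) with #661 ∈ shared: #661 ∈ archived.

archived = {#661, #667, #790}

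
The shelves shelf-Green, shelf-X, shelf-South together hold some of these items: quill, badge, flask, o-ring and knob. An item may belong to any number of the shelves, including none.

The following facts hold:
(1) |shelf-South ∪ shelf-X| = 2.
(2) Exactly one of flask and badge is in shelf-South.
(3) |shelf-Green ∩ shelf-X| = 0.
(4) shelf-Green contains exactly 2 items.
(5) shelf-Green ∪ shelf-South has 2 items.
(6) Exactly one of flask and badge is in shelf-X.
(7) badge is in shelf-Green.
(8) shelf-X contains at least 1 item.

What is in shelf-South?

shelf-South = {badge}

From (7): badge ∈ shelf-Green.
Suppose quill ∈ shelf-South: no assignment then satisfies all the clues, so quill ∉ shelf-South.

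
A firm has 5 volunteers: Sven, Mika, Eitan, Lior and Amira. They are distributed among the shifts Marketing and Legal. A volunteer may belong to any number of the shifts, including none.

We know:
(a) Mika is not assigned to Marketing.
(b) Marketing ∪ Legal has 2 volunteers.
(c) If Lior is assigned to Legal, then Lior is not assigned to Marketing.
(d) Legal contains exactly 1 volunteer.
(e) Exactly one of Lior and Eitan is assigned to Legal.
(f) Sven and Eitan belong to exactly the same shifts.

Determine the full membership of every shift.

Marketing = {Amira}; Legal = {Lior}

From (a): Mika ∉ Marketing.
Suppose Sven ∈ Marketing: no assignment then satisfies all the clues, so Sven ∉ Marketing.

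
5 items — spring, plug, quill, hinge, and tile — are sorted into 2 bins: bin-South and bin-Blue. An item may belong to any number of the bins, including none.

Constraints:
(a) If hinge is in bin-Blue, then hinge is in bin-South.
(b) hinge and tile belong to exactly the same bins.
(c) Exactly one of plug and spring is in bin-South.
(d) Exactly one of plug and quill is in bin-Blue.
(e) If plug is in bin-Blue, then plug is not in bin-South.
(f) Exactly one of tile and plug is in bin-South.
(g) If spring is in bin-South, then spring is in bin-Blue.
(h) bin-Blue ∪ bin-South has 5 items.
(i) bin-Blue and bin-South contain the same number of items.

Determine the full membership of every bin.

bin-South = {hinge, quill, spring, tile}; bin-Blue = {hinge, plug, spring, tile}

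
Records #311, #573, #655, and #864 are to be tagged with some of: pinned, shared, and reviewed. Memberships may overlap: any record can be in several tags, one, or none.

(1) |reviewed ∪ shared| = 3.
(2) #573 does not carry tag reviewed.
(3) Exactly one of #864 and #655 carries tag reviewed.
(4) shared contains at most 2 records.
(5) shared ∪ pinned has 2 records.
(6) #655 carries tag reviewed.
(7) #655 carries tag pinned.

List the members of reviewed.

From (2): #573 ∉ reviewed.
From (6): #655 ∈ reviewed.
From (7): #655 ∈ pinned.
(3) (exactly one): #864 ∉ reviewed.
Suppose #311 ∉ reviewed: no assignment then satisfies all the clues, so #311 ∈ reviewed.

reviewed = {#311, #655}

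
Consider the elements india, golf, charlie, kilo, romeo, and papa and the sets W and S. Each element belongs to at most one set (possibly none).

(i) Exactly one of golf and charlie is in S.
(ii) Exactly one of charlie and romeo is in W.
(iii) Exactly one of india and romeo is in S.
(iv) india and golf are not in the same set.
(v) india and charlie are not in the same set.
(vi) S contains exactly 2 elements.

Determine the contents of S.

S = {golf, romeo}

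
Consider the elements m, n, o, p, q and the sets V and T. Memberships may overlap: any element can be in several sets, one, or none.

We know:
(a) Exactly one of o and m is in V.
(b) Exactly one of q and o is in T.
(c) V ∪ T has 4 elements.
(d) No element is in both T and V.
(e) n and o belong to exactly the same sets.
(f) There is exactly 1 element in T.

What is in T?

T = {q}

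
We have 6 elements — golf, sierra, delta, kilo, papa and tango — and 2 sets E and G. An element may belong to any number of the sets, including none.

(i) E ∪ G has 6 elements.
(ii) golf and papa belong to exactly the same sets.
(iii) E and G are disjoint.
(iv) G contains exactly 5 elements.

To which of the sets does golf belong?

golf: G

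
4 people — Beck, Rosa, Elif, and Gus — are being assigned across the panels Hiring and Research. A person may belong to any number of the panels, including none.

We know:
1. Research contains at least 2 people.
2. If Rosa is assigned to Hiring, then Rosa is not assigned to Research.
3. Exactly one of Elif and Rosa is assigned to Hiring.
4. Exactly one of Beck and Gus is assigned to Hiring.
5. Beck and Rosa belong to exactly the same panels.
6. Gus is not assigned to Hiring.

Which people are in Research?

Research = {Elif, Gus}

From (6): Gus ∉ Hiring.
(4) (exactly one): Beck ∈ Hiring.
(5): Rosa matches Beck: Rosa ∈ Hiring.
(2): Rosa ∉ Research.
(3) (exactly one): Elif ∉ Hiring.
(5): Beck matches Rosa: Beck ∉ Research.
(1): only 2 candidates remain for Research, so all are in.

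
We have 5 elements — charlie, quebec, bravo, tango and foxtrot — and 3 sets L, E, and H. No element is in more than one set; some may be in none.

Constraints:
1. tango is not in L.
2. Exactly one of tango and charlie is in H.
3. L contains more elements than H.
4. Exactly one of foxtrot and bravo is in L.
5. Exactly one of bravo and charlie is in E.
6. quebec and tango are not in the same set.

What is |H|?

1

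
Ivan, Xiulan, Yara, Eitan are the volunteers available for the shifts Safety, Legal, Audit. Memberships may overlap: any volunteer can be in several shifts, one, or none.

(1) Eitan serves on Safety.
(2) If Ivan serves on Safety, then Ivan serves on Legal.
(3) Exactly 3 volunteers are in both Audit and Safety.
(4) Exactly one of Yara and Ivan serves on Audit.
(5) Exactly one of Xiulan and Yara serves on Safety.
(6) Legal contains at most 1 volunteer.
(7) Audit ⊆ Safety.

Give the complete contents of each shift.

Safety = {Eitan, Ivan, Xiulan}; Legal = {Ivan}; Audit = {Eitan, Ivan, Xiulan}

From (1): Eitan ∈ Safety.
Suppose Ivan ∉ Safety: no assignment then satisfies all the clues, so Ivan ∈ Safety.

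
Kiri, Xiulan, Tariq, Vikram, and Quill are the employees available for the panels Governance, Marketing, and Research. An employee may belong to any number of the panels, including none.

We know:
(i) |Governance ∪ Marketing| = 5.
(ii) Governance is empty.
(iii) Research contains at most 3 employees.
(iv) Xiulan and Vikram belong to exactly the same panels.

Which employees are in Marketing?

Marketing = {Kiri, Quill, Tariq, Vikram, Xiulan}

(ii): Governance already has 0, so the rest are out.
Suppose Kiri ∉ Marketing: no assignment then satisfies all the clues, so Kiri ∈ Marketing.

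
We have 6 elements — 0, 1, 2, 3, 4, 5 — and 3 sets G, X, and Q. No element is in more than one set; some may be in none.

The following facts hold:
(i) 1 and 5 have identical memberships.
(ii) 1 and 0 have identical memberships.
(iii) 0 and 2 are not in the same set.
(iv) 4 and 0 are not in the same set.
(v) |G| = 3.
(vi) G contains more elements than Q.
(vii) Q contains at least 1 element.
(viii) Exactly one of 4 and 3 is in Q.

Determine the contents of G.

G = {0, 1, 5}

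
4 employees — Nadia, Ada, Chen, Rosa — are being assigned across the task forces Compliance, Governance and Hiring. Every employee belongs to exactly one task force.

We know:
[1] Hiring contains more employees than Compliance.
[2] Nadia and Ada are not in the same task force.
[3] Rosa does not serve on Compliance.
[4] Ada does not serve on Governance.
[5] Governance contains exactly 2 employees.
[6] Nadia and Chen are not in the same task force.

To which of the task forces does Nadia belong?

Nadia: Governance

From (3): Rosa ∉ Compliance.
From (4): Ada ∉ Governance.
Suppose Nadia ∈ Compliance: no assignment then satisfies all the clues, so Nadia ∉ Compliance.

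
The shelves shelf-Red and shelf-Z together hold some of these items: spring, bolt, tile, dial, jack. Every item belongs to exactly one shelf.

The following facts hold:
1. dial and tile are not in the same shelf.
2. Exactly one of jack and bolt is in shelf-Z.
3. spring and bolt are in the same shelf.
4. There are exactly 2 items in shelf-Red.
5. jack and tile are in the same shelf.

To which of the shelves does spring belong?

spring: shelf-Z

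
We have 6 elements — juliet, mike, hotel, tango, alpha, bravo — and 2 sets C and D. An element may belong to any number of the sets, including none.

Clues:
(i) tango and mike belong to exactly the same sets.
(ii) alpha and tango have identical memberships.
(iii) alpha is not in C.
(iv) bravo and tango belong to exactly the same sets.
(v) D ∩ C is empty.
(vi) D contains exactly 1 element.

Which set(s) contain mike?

From (iii): alpha ∉ C.
(ii): tango matches alpha: tango ∉ C.
(iv): bravo matches tango: bravo ∉ C.
(i): mike matches tango: mike ∉ C.
Suppose mike ∈ D: no assignment then satisfies all the clues, so mike ∉ D.

mike: none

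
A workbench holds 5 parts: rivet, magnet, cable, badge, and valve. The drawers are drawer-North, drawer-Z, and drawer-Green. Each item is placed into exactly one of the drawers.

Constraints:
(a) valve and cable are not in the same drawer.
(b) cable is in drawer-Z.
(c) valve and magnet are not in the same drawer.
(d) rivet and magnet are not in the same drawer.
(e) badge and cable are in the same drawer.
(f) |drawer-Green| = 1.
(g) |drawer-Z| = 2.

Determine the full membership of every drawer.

drawer-North = {rivet, valve}; drawer-Z = {badge, cable}; drawer-Green = {magnet}

From (b): cable ∈ drawer-Z.
(a): valve ∉ drawer-Z.
(e): badge matches cable: badge ∉ drawer-North.
(e): badge matches cable: badge ∈ drawer-Z.
(g): drawer-Z already has 2, so the rest are out.
Suppose rivet ∉ drawer-North: no assignment then satisfies all the clues, so rivet ∈ drawer-North.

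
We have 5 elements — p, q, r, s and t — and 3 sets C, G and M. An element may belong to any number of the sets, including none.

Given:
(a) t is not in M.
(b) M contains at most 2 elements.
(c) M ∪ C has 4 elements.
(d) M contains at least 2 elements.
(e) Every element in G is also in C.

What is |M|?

2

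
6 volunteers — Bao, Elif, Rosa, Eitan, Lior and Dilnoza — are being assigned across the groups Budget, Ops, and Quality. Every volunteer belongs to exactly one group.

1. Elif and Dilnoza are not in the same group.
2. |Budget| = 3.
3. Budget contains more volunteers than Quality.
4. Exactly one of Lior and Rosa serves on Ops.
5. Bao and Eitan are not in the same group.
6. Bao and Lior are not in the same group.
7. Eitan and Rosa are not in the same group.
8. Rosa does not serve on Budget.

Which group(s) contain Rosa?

From (8): Rosa ∉ Budget.
Suppose Rosa ∉ Ops: no assignment then satisfies all the clues, so Rosa ∈ Ops.

Rosa: Ops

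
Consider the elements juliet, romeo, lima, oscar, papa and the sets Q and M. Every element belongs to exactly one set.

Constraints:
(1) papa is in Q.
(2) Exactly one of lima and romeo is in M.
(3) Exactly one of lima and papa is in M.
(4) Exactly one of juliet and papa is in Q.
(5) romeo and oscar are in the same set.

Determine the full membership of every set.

From (1): papa ∈ Q.
(3) (exactly one): lima ∈ M.
(4) (exactly one): juliet ∉ Q.
Only one set left: juliet ∈ M.
(2) (exactly one): romeo ∉ M.
(5): oscar matches romeo: oscar ∉ M.
Only one set left: romeo ∈ Q.
Only one set left: oscar ∈ Q.

Q = {oscar, papa, romeo}; M = {juliet, lima}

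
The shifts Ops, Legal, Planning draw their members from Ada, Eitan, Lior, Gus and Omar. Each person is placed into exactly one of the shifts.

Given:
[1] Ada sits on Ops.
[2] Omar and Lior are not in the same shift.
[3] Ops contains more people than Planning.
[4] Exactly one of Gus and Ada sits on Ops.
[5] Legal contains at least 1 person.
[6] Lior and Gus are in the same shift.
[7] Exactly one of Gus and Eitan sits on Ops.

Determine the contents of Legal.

From (1): Ada ∈ Ops.
(4) (exactly one): Gus ∉ Ops.
(6): Lior matches Gus: Lior ∉ Ops.
(7) (exactly one): Eitan ∈ Ops.
Suppose Lior ∉ Legal: no assignment then satisfies all the clues, so Lior ∈ Legal.

Legal = {Gus, Lior}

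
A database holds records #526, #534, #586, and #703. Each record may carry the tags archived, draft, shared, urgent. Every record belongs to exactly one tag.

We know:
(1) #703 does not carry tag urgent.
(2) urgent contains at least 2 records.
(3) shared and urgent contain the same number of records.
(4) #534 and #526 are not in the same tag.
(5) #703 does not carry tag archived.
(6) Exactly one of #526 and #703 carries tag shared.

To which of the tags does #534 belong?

#534: shared

From (1): #703 ∉ urgent.
From (5): #703 ∉ archived.
Suppose #534 ∈ archived: no assignment then satisfies all the clues, so #534 ∉ archived.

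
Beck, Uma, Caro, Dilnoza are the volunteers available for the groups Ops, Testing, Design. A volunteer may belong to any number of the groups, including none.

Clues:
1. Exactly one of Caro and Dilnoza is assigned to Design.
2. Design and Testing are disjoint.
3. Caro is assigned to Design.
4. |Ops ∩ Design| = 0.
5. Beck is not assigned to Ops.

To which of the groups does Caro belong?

From (3): Caro ∈ Design.
From (5): Beck ∉ Ops.
(1) (exactly one): Dilnoza ∉ Design.
(2) (disjoint): Caro ∉ Testing.
Suppose Caro ∈ Ops: no assignment then satisfies all the clues, so Caro ∉ Ops.

Caro: Design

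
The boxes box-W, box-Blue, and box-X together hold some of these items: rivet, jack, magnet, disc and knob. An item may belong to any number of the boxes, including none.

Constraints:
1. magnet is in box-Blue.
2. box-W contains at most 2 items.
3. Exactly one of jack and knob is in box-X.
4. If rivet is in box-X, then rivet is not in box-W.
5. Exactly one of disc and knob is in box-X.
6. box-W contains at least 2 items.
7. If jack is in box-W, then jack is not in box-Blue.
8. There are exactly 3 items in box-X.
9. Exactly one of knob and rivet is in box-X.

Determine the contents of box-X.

box-X = {disc, jack, rivet}

From (1): magnet ∈ box-Blue.
Suppose rivet ∉ box-X: no assignment then satisfies all the clues, so rivet ∈ box-X.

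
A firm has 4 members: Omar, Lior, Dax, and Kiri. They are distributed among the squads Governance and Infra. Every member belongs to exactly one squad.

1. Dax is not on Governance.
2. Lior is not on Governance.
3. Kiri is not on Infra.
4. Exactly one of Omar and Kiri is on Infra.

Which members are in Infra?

Infra = {Dax, Lior, Omar}

From (1): Dax ∉ Governance.
From (2): Lior ∉ Governance.
From (3): Kiri ∉ Infra.
(4) (exactly one): Omar ∈ Infra.
Only one squad left: Lior ∈ Infra.
Only one squad left: Dax ∈ Infra.
Only one squad left: Kiri ∈ Governance.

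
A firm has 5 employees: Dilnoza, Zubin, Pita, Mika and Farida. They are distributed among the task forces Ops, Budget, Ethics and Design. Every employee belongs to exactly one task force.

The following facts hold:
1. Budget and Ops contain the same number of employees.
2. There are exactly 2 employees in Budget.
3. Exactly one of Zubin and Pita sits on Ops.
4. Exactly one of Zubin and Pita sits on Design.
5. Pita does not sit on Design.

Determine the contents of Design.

Design = {Zubin}

From (5): Pita ∉ Design.
(4) (exactly one): Zubin ∈ Design.
(3) (exactly one): Pita ∈ Ops.
Suppose Dilnoza ∈ Design: no assignment then satisfies all the clues, so Dilnoza ∉ Design.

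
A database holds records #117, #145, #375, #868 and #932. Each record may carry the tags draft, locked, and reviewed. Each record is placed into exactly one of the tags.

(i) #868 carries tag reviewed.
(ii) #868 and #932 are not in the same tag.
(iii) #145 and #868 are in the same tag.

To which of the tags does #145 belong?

From (i): #868 ∈ reviewed.
(ii): #932 ∉ reviewed.
(iii): #145 matches #868: #145 ∉ draft.
(iii): #145 matches #868: #145 ∉ locked.
(iii): #145 matches #868: #145 ∈ reviewed.

#145: reviewed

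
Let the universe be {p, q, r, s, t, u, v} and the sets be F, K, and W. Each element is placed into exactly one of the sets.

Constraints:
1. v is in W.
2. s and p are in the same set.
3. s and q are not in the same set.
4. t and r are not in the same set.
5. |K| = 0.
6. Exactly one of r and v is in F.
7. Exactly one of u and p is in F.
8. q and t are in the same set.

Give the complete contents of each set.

F = {p, r, s}; K = {}; W = {q, t, u, v}

From (1): v ∈ W.
(5): K already has 0, so the rest are out.
(6) (exactly one): r ∈ F.
(4): t ∉ F.
(8): q matches t: q ∉ F.
Only one set left: q ∈ W.
Only one set left: t ∈ W.
(3): s ∉ W.
Only one set left: s ∈ F.
(2): p matches s: p ∈ F.
(7) (exactly one): u ∉ F.
Only one set left: u ∈ W.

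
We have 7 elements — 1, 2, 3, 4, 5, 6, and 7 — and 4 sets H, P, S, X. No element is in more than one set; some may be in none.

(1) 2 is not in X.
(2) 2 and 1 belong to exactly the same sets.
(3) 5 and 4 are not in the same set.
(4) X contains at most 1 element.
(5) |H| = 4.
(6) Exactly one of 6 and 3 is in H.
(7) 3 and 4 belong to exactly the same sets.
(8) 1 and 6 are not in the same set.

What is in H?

From (1): 2 ∉ X.
(2): 1 matches 2: 1 ∉ X.
Suppose 1 ∉ H: no assignment then satisfies all the clues, so 1 ∈ H.

H = {1, 2, 3, 4}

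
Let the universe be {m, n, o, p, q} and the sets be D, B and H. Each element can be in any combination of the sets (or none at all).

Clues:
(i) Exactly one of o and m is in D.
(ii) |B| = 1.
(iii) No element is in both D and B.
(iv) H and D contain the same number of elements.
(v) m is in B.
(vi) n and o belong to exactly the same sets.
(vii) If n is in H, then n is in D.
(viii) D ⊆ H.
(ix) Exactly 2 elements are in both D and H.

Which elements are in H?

H = {n, o}

From (v): m ∈ B.
(ii): B already has 1, so the rest are out.
(iii) (disjoint): m ∉ D.
(i) (exactly one): o ∈ D.
(vi): n matches o: n ∈ D.
(viii) with n ∈ D: n ∈ H.
(viii) with o ∈ D: o ∈ H.
Suppose m ∈ H: no assignment then satisfies all the clues, so m ∉ H.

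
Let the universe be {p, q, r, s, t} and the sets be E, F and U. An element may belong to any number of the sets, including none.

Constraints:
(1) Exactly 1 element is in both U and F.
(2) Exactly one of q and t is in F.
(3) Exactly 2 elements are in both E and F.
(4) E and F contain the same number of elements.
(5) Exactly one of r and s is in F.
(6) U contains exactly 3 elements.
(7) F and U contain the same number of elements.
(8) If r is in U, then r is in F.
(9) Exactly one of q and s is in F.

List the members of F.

F = {p, q, r}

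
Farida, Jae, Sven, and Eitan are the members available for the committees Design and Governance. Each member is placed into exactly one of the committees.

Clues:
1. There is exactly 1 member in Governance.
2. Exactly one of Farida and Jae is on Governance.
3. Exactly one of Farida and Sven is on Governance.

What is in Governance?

Governance = {Farida}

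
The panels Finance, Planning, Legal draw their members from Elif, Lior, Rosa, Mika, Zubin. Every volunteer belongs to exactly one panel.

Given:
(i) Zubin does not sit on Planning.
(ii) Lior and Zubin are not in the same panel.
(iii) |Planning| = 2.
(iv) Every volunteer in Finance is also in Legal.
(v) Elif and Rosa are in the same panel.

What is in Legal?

Legal = {Elif, Rosa, Zubin}

From (i): Zubin ∉ Planning.
Suppose Elif ∉ Legal: no assignment then satisfies all the clues, so Elif ∈ Legal.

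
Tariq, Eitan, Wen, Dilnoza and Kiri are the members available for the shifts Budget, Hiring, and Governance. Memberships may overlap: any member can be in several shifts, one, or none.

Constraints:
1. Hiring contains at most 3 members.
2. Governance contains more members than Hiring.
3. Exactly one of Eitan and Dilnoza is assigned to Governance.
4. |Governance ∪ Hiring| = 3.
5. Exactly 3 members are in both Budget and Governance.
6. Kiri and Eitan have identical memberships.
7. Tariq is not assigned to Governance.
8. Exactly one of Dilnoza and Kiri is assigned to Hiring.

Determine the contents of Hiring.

Hiring = {Eitan, Kiri}

From (7): Tariq ∉ Governance.
Suppose Tariq ∈ Hiring: no assignment then satisfies all the clues, so Tariq ∉ Hiring.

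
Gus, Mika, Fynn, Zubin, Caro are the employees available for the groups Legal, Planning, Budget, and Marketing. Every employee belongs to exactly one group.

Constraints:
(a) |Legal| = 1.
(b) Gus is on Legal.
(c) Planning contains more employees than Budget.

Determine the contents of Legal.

Legal = {Gus}

From (b): Gus ∈ Legal.
(a): Legal already has 1, so the rest are out.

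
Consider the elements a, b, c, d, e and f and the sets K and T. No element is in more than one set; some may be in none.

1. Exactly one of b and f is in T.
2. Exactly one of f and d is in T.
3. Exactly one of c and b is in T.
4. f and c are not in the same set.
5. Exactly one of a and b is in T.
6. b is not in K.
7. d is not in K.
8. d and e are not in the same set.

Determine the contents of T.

T = {b, d}

From (6): b ∉ K.
From (7): d ∉ K.
Suppose a ∈ T: no assignment then satisfies all the clues, so a ∉ T.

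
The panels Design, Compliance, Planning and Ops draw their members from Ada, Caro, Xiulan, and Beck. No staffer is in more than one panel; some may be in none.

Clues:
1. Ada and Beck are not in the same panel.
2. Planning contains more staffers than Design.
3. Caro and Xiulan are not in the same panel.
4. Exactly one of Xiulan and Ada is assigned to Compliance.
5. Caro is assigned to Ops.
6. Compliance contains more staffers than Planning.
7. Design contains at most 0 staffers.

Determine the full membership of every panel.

Design = {}; Compliance = {Beck, Xiulan}; Planning = {Ada}; Ops = {Caro}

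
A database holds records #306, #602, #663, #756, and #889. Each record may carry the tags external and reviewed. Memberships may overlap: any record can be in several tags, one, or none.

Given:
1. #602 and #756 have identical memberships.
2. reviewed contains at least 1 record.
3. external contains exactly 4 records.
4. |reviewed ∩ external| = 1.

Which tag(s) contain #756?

#756: external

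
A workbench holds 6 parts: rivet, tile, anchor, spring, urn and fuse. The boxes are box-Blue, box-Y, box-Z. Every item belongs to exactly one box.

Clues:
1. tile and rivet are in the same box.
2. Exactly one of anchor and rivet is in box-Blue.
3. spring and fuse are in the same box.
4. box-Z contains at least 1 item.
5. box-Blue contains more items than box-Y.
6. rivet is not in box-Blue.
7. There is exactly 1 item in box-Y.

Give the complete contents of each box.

box-Blue = {anchor, fuse, spring}; box-Y = {urn}; box-Z = {rivet, tile}

From (6): rivet ∉ box-Blue.
(1): tile matches rivet: tile ∉ box-Blue.
(2) (exactly one): anchor ∈ box-Blue.
Suppose rivet ∈ box-Y: no assignment then satisfies all the clues, so rivet ∉ box-Y.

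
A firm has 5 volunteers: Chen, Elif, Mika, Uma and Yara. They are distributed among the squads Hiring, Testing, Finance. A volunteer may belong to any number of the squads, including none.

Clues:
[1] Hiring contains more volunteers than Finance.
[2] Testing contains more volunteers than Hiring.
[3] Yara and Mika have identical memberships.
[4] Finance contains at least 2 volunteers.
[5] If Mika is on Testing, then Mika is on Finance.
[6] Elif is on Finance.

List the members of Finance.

Finance = {Elif, Mika, Yara}

From (6): Elif ∈ Finance.
Suppose Chen ∈ Finance: no assignment then satisfies all the clues, so Chen ∉ Finance.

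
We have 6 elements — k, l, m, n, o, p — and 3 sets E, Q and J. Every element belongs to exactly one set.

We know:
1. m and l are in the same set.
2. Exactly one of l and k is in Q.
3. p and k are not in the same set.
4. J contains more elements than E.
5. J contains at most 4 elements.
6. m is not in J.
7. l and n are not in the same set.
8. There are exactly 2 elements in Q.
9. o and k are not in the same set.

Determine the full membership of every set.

E = {k}; Q = {l, m}; J = {n, o, p}

From (6): m ∉ J.
(1): l matches m: l ∉ J.
Suppose k ∉ E: no assignment then satisfies all the clues, so k ∈ E.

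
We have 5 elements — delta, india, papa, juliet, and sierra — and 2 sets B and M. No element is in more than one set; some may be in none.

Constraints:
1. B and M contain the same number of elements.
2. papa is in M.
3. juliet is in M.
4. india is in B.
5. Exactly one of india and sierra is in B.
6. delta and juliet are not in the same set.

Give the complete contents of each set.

B = {delta, india}; M = {juliet, papa}

From (2): papa ∈ M.
From (3): juliet ∈ M.
From (4): india ∈ B.
(5) (exactly one): sierra ∉ B.
(6): delta ∉ M.
Suppose delta ∉ B: no assignment then satisfies all the clues, so delta ∈ B.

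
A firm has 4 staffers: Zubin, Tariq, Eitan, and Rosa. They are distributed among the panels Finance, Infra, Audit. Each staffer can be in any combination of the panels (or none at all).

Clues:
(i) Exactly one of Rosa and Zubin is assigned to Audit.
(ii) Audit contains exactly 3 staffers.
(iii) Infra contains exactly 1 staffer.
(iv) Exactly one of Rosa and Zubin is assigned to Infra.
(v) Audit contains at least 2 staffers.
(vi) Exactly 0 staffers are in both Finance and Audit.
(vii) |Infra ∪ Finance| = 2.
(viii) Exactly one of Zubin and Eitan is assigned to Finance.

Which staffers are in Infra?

Infra = {Rosa}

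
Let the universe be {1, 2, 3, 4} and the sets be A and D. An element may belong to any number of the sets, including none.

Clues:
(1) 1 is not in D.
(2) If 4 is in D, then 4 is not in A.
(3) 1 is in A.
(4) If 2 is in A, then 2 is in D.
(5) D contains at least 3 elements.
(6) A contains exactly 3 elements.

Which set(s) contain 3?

3: A, D

From (1): 1 ∉ D.
From (3): 1 ∈ A.
(5): only 3 candidates remain for D, so all are in.
(2): 4 ∉ A.
(6): only 3 candidates remain for A, so all are in.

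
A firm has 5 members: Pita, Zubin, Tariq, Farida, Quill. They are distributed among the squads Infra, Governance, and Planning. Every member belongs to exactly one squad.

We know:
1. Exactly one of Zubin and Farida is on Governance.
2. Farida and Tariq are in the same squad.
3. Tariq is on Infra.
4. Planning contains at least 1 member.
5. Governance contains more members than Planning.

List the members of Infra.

From (3): Tariq ∈ Infra.
(2): Farida matches Tariq: Farida ∈ Infra.
(1) (exactly one): Zubin ∈ Governance.
Suppose Pita ∈ Infra: no assignment then satisfies all the clues, so Pita ∉ Infra.

Infra = {Farida, Tariq}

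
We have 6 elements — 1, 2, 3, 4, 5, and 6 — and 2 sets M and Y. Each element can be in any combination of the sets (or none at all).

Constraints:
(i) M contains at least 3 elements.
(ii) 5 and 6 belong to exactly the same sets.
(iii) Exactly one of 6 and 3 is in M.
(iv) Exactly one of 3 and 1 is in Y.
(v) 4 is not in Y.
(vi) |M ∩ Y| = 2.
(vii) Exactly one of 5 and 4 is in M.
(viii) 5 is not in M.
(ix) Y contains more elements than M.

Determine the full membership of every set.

M = {2, 3, 4}; Y = {2, 3, 5, 6}

From (v): 4 ∉ Y.
From (viii): 5 ∉ M.
(ii): 6 matches 5: 6 ∉ M.
(iii) (exactly one): 3 ∈ M.
(vii) (exactly one): 4 ∈ M.
Suppose 1 ∈ M: no assignment then satisfies all the clues, so 1 ∉ M.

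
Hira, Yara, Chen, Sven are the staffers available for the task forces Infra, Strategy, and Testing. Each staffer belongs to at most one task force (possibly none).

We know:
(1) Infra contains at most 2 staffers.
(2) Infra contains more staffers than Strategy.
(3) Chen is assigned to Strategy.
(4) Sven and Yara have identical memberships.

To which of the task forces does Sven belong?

Sven: Infra

From (3): Chen ∈ Strategy.
Suppose Sven ∉ Infra: no assignment then satisfies all the clues, so Sven ∈ Infra.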